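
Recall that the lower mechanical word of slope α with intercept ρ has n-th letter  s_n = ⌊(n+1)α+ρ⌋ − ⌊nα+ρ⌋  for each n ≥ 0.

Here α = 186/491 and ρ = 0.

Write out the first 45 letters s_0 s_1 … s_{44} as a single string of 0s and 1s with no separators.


n=0: ⌊(1·186)/491⌋ − ⌊(0·186)/491⌋ = ⌊186/491⌋ − ⌊0/491⌋ = 0 − 0 = 0
n=1: ⌊(2·186)/491⌋ − ⌊(1·186)/491⌋ = ⌊372/491⌋ − ⌊186/491⌋ = 0 − 0 = 0
n=2: ⌊(3·186)/491⌋ − ⌊(2·186)/491⌋ = ⌊558/491⌋ − ⌊372/491⌋ = 1 − 0 = 1
n=3: ⌊(4·186)/491⌋ − ⌊(3·186)/491⌋ = ⌊744/491⌋ − ⌊558/491⌋ = 1 − 1 = 0
n=4: ⌊(5·186)/491⌋ − ⌊(4·186)/491⌋ = ⌊930/491⌋ − ⌊744/491⌋ = 1 − 1 = 0
n=5: ⌊(6·186)/491⌋ − ⌊(5·186)/491⌋ = ⌊1116/491⌋ − ⌊930/491⌋ = 2 − 1 = 1
n=6: ⌊(7·186)/491⌋ − ⌊(6·186)/491⌋ = ⌊1302/491⌋ − ⌊1116/491⌋ = 2 − 2 = 0
n=7: ⌊(8·186)/491⌋ − ⌊(7·186)/491⌋ = ⌊1488/491⌋ − ⌊1302/491⌋ = 3 − 2 = 1
n=8: ⌊(9·186)/491⌋ − ⌊(8·186)/491⌋ = ⌊1674/491⌋ − ⌊1488/491⌋ = 3 − 3 = 0
n=9: ⌊(10·186)/491⌋ − ⌊(9·186)/491⌋ = ⌊1860/491⌋ − ⌊1674/491⌋ = 3 − 3 = 0
n=10: ⌊(11·186)/491⌋ − ⌊(10·186)/491⌋ = ⌊2046/491⌋ − ⌊1860/491⌋ = 4 − 3 = 1
n=11: ⌊(12·186)/491⌋ − ⌊(11·186)/491⌋ = ⌊2232/491⌋ − ⌊2046/491⌋ = 4 − 4 = 0
n=12: ⌊(13·186)/491⌋ − ⌊(12·186)/491⌋ = ⌊2418/491⌋ − ⌊2232/491⌋ = 4 − 4 = 0
n=13: ⌊(14·186)/491⌋ − ⌊(13·186)/491⌋ = ⌊2604/491⌋ − ⌊2418/491⌋ = 5 − 4 = 1
n=14: ⌊(15·186)/491⌋ − ⌊(14·186)/491⌋ = ⌊2790/491⌋ − ⌊2604/491⌋ = 5 − 5 = 0
n=15: ⌊(16·186)/491⌋ − ⌊(15·186)/491⌋ = ⌊2976/491⌋ − ⌊2790/491⌋ = 6 − 5 = 1
n=16: ⌊(17·186)/491⌋ − ⌊(16·186)/491⌋ = ⌊3162/491⌋ − ⌊2976/491⌋ = 6 − 6 = 0
n=17: ⌊(18·186)/491⌋ − ⌊(17·186)/491⌋ = ⌊3348/491⌋ − ⌊3162/491⌋ = 6 − 6 = 0
n=18: ⌊(19·186)/491⌋ − ⌊(18·186)/491⌋ = ⌊3534/491⌋ − ⌊3348/491⌋ = 7 − 6 = 1
n=19: ⌊(20·186)/491⌋ − ⌊(19·186)/491⌋ = ⌊3720/491⌋ − ⌊3534/491⌋ = 7 − 7 = 0
n=20: ⌊(21·186)/491⌋ − ⌊(20·186)/491⌋ = ⌊3906/491⌋ − ⌊3720/491⌋ = 7 − 7 = 0
n=21: ⌊(22·186)/491⌋ − ⌊(21·186)/491⌋ = ⌊4092/491⌋ − ⌊3906/491⌋ = 8 − 7 = 1
n=22: ⌊(23·186)/491⌋ − ⌊(22·186)/491⌋ = ⌊4278/491⌋ − ⌊4092/491⌋ = 8 − 8 = 0
n=23: ⌊(24·186)/491⌋ − ⌊(23·186)/491⌋ = ⌊4464/491⌋ − ⌊4278/491⌋ = 9 − 8 = 1
n=24: ⌊(25·186)/491⌋ − ⌊(24·186)/491⌋ = ⌊4650/491⌋ − ⌊4464/491⌋ = 9 − 9 = 0
n=25: ⌊(26·186)/491⌋ − ⌊(25·186)/491⌋ = ⌊4836/491⌋ − ⌊4650/491⌋ = 9 − 9 = 0
n=26: ⌊(27·186)/491⌋ − ⌊(26·186)/491⌋ = ⌊5022/491⌋ − ⌊4836/491⌋ = 10 − 9 = 1
n=27: ⌊(28·186)/491⌋ − ⌊(27·186)/491⌋ = ⌊5208/491⌋ − ⌊5022/491⌋ = 10 − 10 = 0
n=28: ⌊(29·186)/491⌋ − ⌊(28·186)/491⌋ = ⌊5394/491⌋ − ⌊5208/491⌋ = 10 − 10 = 0
n=29: ⌊(30·186)/491⌋ − ⌊(29·186)/491⌋ = ⌊5580/491⌋ − ⌊5394/491⌋ = 11 − 10 = 1
n=30: ⌊(31·186)/491⌋ − ⌊(30·186)/491⌋ = ⌊5766/491⌋ − ⌊5580/491⌋ = 11 − 11 = 0
n=31: ⌊(32·186)/491⌋ − ⌊(31·186)/491⌋ = ⌊5952/491⌋ − ⌊5766/491⌋ = 12 − 11 = 1
n=32: ⌊(33·186)/491⌋ − ⌊(32·186)/491⌋ = ⌊6138/491⌋ − ⌊5952/491⌋ = 12 − 12 = 0
n=33: ⌊(34·186)/491⌋ − ⌊(33·186)/491⌋ = ⌊6324/491⌋ − ⌊6138/491⌋ = 12 − 12 = 0
n=34: ⌊(35·186)/491⌋ − ⌊(34·186)/491⌋ = ⌊6510/491⌋ − ⌊6324/491⌋ = 13 − 12 = 1
n=35: ⌊(36·186)/491⌋ − ⌊(35·186)/491⌋ = ⌊6696/491⌋ − ⌊6510/491⌋ = 13 − 13 = 0
n=36: ⌊(37·186)/491⌋ − ⌊(36·186)/491⌋ = ⌊6882/491⌋ − ⌊6696/491⌋ = 14 − 13 = 1
n=37: ⌊(38·186)/491⌋ − ⌊(37·186)/491⌋ = ⌊7068/491⌋ − ⌊6882/491⌋ = 14 − 14 = 0
n=38: ⌊(39·186)/491⌋ − ⌊(38·186)/491⌋ = ⌊7254/491⌋ − ⌊7068/491⌋ = 14 − 14 = 0
n=39: ⌊(40·186)/491⌋ − ⌊(39·186)/491⌋ = ⌊7440/491⌋ − ⌊7254/491⌋ = 15 − 14 = 1
n=40: ⌊(41·186)/491⌋ − ⌊(40·186)/491⌋ = ⌊7626/491⌋ − ⌊7440/491⌋ = 15 − 15 = 0
n=41: ⌊(42·186)/491⌋ − ⌊(41·186)/491⌋ = ⌊7812/491⌋ − ⌊7626/491⌋ = 15 − 15 = 0
n=42: ⌊(43·186)/491⌋ − ⌊(42·186)/491⌋ = ⌊7998/491⌋ − ⌊7812/491⌋ = 16 − 15 = 1
n=43: ⌊(44·186)/491⌋ − ⌊(43·186)/491⌋ = ⌊8184/491⌋ − ⌊7998/491⌋ = 16 − 16 = 0
n=44: ⌊(45·186)/491⌋ − ⌊(44·186)/491⌋ = ⌊8370/491⌋ − ⌊8184/491⌋ = 17 − 16 = 1

001001010010010100100101001001010010100100101


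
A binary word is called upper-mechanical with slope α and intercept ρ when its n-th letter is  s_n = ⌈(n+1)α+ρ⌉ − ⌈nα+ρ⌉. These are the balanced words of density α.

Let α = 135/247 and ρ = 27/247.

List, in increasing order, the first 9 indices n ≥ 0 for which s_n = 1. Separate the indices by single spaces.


1 3 5 7 8 10 12 14 16

n=0: ⌈162/247⌉−⌈27/247⌉ = 1−1 = 0
n=1: ⌈297/247⌉−⌈162/247⌉ = 2−1 = 1  ← one
n=2: ⌈432/247⌉−⌈297/247⌉ = 2−2 = 0
n=3: ⌈567/247⌉−⌈432/247⌉ = 3−2 = 1  ← one
n=4: ⌈702/247⌉−⌈567/247⌉ = 3−3 = 0
n=5: ⌈837/247⌉−⌈702/247⌉ = 4−3 = 1  ← one
n=6: ⌈972/247⌉−⌈837/247⌉ = 4−4 = 0
n=7: ⌈1107/247⌉−⌈972/247⌉ = 5−4 = 1  ← one
n=8: ⌈1242/247⌉−⌈1107/247⌉ = 6−5 = 1  ← one
n=9: ⌈1377/247⌉−⌈1242/247⌉ = 6−6 = 0
n=10: ⌈1512/247⌉−⌈1377/247⌉ = 7−6 = 1  ← one
n=11: ⌈1647/247⌉−⌈1512/247⌉ = 7−7 = 0
n=12: ⌈1782/247⌉−⌈1647/247⌉ = 8−7 = 1  ← one
n=13: ⌈1917/247⌉−⌈1782/247⌉ = 8−8 = 0
n=14: ⌈2052/247⌉−⌈1917/247⌉ = 9−8 = 1  ← one
n=15: ⌈2187/247⌉−⌈2052/247⌉ = 9−9 = 0
n=16: ⌈2322/247⌉−⌈2187/247⌉ = 10−9 = 1  ← one
positions of the first 9 ones: 1 3 5 7 8 10 12 14 16


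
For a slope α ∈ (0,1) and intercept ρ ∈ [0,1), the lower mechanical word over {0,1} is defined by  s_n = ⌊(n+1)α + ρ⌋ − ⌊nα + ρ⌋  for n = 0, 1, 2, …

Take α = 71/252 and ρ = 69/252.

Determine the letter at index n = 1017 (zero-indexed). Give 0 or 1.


(n+1)α + ρ = (1018·71 + 69) / 252 = 72347/252
nα + ρ     = (1017·71 + 69) / 252 = 72276/252
⌊72347/252⌋ = 287,  ⌊72276/252⌋ = 286
s_{1017} = 287 − 286 = 1

1


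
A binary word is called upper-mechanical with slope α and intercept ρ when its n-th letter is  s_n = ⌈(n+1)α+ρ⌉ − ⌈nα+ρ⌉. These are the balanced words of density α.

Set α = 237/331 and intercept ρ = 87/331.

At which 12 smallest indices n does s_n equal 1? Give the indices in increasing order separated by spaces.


1 2 3 5 6 8 9 10 12 13 14 16

n=0: ⌈324/331⌉−⌈87/331⌉ = 1−1 = 0
n=1: ⌈561/331⌉−⌈324/331⌉ = 2−1 = 1  ← one
n=2: ⌈798/331⌉−⌈561/331⌉ = 3−2 = 1  ← one
n=3: ⌈1035/331⌉−⌈798/331⌉ = 4−3 = 1  ← one
n=4: ⌈1272/331⌉−⌈1035/331⌉ = 4−4 = 0
n=5: ⌈1509/331⌉−⌈1272/331⌉ = 5−4 = 1  ← one
n=6: ⌈1746/331⌉−⌈1509/331⌉ = 6−5 = 1  ← one
n=7: ⌈1983/331⌉−⌈1746/331⌉ = 6−6 = 0
n=8: ⌈2220/331⌉−⌈1983/331⌉ = 7−6 = 1  ← one
n=9: ⌈2457/331⌉−⌈2220/331⌉ = 8−7 = 1  ← one
n=10: ⌈2694/331⌉−⌈2457/331⌉ = 9−8 = 1  ← one
n=11: ⌈2931/331⌉−⌈2694/331⌉ = 9−9 = 0
n=12: ⌈3168/331⌉−⌈2931/331⌉ = 10−9 = 1  ← one
n=13: ⌈3405/331⌉−⌈3168/331⌉ = 11−10 = 1  ← one
n=14: ⌈3642/331⌉−⌈3405/331⌉ = 12−11 = 1  ← one
n=15: ⌈3879/331⌉−⌈3642/331⌉ = 12−12 = 0
n=16: ⌈4116/331⌉−⌈3879/331⌉ = 13−12 = 1  ← one
positions of the first 12 ones: 1 2 3 5 6 8 9 10 12 13 14 16


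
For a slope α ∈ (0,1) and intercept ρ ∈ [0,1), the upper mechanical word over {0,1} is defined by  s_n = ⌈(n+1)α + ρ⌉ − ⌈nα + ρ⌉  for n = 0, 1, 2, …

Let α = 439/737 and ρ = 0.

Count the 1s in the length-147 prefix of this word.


#1s = Σ_{n=0}^{146} s_n = Σ_{n=0}^{146} (⌈(n+1)α+ρ⌉ − ⌈nα+ρ⌉)
the sum telescopes: every ⌈nα+ρ⌉ with 0 < n < 147 appears once with + and once with −, leaving ⌈147α+ρ⌉ − ⌈0·α+ρ⌉
147α + ρ = (147·439) / 737 = 64533/737
ρ = 0/737
⌈64533/737⌉ = 88,  ⌈0/737⌉ = 0
#1s = 88 − 0 = 88

88


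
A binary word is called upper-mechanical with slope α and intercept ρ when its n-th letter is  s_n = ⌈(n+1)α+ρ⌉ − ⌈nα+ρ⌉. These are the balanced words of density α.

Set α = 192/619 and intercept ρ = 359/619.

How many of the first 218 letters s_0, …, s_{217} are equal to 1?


68

#1s = Σ_{n=0}^{217} s_n = Σ_{n=0}^{217} (⌈(n+1)α+ρ⌉ − ⌈nα+ρ⌉)
the sum telescopes: every ⌈nα+ρ⌉ with 0 < n < 218 appears once with + and once with −, leaving ⌈218α+ρ⌉ − ⌈0·α+ρ⌉
218α + ρ = (218·192 + 359) / 619 = 42215/619
ρ = 359/619
⌈42215/619⌉ = 69,  ⌈359/619⌉ = 1
#1s = 69 − 1 = 68


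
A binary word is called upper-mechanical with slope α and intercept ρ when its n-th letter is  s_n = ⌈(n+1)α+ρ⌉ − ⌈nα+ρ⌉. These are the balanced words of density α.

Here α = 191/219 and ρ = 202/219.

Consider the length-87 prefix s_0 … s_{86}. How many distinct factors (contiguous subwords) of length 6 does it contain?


t_n = ⌈(n·191+202)/219⌉ for n = 0 … 87:
  n=0…9: ⌈202/219⌉=1 ⌈393/219⌉=2 ⌈584/219⌉=3 ⌈775/219⌉=4 ⌈966/219⌉=5 ⌈1157/219⌉=6 ⌈1348/219⌉=7 ⌈1539/219⌉=8 ⌈1730/219⌉=8 ⌈1921/219⌉=9
  n=10…19: ⌈2112/219⌉=10 ⌈2303/219⌉=11 ⌈2494/219⌉=12 ⌈2685/219⌉=13 ⌈2876/219⌉=14 ⌈3067/219⌉=15 ⌈3258/219⌉=15 ⌈3449/219⌉=16 ⌈3640/219⌉=17 ⌈3831/219⌉=18
  n=20…29: ⌈4022/219⌉=19 ⌈4213/219⌉=20 ⌈4404/219⌉=21 ⌈4595/219⌉=21 ⌈4786/219⌉=22 ⌈4977/219⌉=23 ⌈5168/219⌉=24 ⌈5359/219⌉=25 ⌈5550/219⌉=26 ⌈5741/219⌉=27
  n=30…39: ⌈5932/219⌉=28 ⌈6123/219⌉=28 ⌈6314/219⌉=29 ⌈6505/219⌉=30 ⌈6696/219⌉=31 ⌈6887/219⌉=32 ⌈7078/219⌉=33 ⌈7269/219⌉=34 ⌈7460/219⌉=35 ⌈7651/219⌉=35
  n=40…49: ⌈7842/219⌉=36 ⌈8033/219⌉=37 ⌈8224/219⌉=38 ⌈8415/219⌉=39 ⌈8606/219⌉=40 ⌈8797/219⌉=41 ⌈8988/219⌉=42 ⌈9179/219⌉=42 ⌈9370/219⌉=43 ⌈9561/219⌉=44
  n=50…59: ⌈9752/219⌉=45 ⌈9943/219⌉=46 ⌈10134/219⌉=47 ⌈10325/219⌉=48 ⌈10516/219⌉=49 ⌈10707/219⌉=49 ⌈10898/219⌉=50 ⌈11089/219⌉=51 ⌈11280/219⌉=52 ⌈11471/219⌉=53
  n=60…69: ⌈11662/219⌉=54 ⌈11853/219⌉=55 ⌈12044/219⌉=55 ⌈12235/219⌉=56 ⌈12426/219⌉=57 ⌈12617/219⌉=58 ⌈12808/219⌉=59 ⌈12999/219⌉=60 ⌈13190/219⌉=61 ⌈13381/219⌉=62
  n=70…79: ⌈13572/219⌉=62 ⌈13763/219⌉=63 ⌈13954/219⌉=64 ⌈14145/219⌉=65 ⌈14336/219⌉=66 ⌈14527/219⌉=67 ⌈14718/219⌉=68 ⌈14909/219⌉=69 ⌈15100/219⌉=69 ⌈15291/219⌉=70
  n=80…87: ⌈15482/219⌉=71 ⌈15673/219⌉=72 ⌈15864/219⌉=73 ⌈16055/219⌉=74 ⌈16246/219⌉=75 ⌈16437/219⌉=76 ⌈16628/219⌉=76 ⌈16819/219⌉=77
s_n = t_(n+1) − t_n for n = 0 … 86 gives
prefix = 111111101111111011111101111111011111110111111101111111011111101111111011111110111111101
slide a length-6 window over [0..5] … [81..86] (82 windows); first occurrence of each distinct factor:
  [  0..  5] 111111
  [  2..  7] 111110
  [  3..  8] 111101
  [  4..  9] 111011
  [  5.. 10] 110111
  [  6.. 11] 101111
  [  7.. 12] 011111
  (the other 75 windows repeat one of these)
distinct factors: {011111, 101111, 110111, 111011, 111101, 111110, 111111}
count = 7  (Sturmian bound for length 6 is 7)

7


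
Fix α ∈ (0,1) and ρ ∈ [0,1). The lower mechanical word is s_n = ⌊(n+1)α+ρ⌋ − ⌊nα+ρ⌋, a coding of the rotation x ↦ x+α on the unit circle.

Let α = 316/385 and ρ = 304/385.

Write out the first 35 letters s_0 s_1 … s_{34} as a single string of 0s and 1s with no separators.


n=0: ⌊(1·316+304)/385⌋ − ⌊(0·316+304)/385⌋ = ⌊620/385⌋ − ⌊304/385⌋ = 1 − 0 = 1
n=1: ⌊(2·316+304)/385⌋ − ⌊(1·316+304)/385⌋ = ⌊936/385⌋ − ⌊620/385⌋ = 2 − 1 = 1
n=2: ⌊(3·316+304)/385⌋ − ⌊(2·316+304)/385⌋ = ⌊1252/385⌋ − ⌊936/385⌋ = 3 − 2 = 1
n=3: ⌊(4·316+304)/385⌋ − ⌊(3·316+304)/385⌋ = ⌊1568/385⌋ − ⌊1252/385⌋ = 4 − 3 = 1
n=4: ⌊(5·316+304)/385⌋ − ⌊(4·316+304)/385⌋ = ⌊1884/385⌋ − ⌊1568/385⌋ = 4 − 4 = 0
n=5: ⌊(6·316+304)/385⌋ − ⌊(5·316+304)/385⌋ = ⌊2200/385⌋ − ⌊1884/385⌋ = 5 − 4 = 1
n=6: ⌊(7·316+304)/385⌋ − ⌊(6·316+304)/385⌋ = ⌊2516/385⌋ − ⌊2200/385⌋ = 6 − 5 = 1
n=7: ⌊(8·316+304)/385⌋ − ⌊(7·316+304)/385⌋ = ⌊2832/385⌋ − ⌊2516/385⌋ = 7 − 6 = 1
n=8: ⌊(9·316+304)/385⌋ − ⌊(8·316+304)/385⌋ = ⌊3148/385⌋ − ⌊2832/385⌋ = 8 − 7 = 1
n=9: ⌊(10·316+304)/385⌋ − ⌊(9·316+304)/385⌋ = ⌊3464/385⌋ − ⌊3148/385⌋ = 8 − 8 = 0
n=10: ⌊(11·316+304)/385⌋ − ⌊(10·316+304)/385⌋ = ⌊3780/385⌋ − ⌊3464/385⌋ = 9 − 8 = 1
n=11: ⌊(12·316+304)/385⌋ − ⌊(11·316+304)/385⌋ = ⌊4096/385⌋ − ⌊3780/385⌋ = 10 − 9 = 1
n=12: ⌊(13·316+304)/385⌋ − ⌊(12·316+304)/385⌋ = ⌊4412/385⌋ − ⌊4096/385⌋ = 11 − 10 = 1
n=13: ⌊(14·316+304)/385⌋ − ⌊(13·316+304)/385⌋ = ⌊4728/385⌋ − ⌊4412/385⌋ = 12 − 11 = 1
n=14: ⌊(15·316+304)/385⌋ − ⌊(14·316+304)/385⌋ = ⌊5044/385⌋ − ⌊4728/385⌋ = 13 − 12 = 1
n=15: ⌊(16·316+304)/385⌋ − ⌊(15·316+304)/385⌋ = ⌊5360/385⌋ − ⌊5044/385⌋ = 13 − 13 = 0
n=16: ⌊(17·316+304)/385⌋ − ⌊(16·316+304)/385⌋ = ⌊5676/385⌋ − ⌊5360/385⌋ = 14 − 13 = 1
n=17: ⌊(18·316+304)/385⌋ − ⌊(17·316+304)/385⌋ = ⌊5992/385⌋ − ⌊5676/385⌋ = 15 − 14 = 1
n=18: ⌊(19·316+304)/385⌋ − ⌊(18·316+304)/385⌋ = ⌊6308/385⌋ − ⌊5992/385⌋ = 16 − 15 = 1
n=19: ⌊(20·316+304)/385⌋ − ⌊(19·316+304)/385⌋ = ⌊6624/385⌋ − ⌊6308/385⌋ = 17 − 16 = 1
n=20: ⌊(21·316+304)/385⌋ − ⌊(20·316+304)/385⌋ = ⌊6940/385⌋ − ⌊6624/385⌋ = 18 − 17 = 1
n=21: ⌊(22·316+304)/385⌋ − ⌊(21·316+304)/385⌋ = ⌊7256/385⌋ − ⌊6940/385⌋ = 18 − 18 = 0
n=22: ⌊(23·316+304)/385⌋ − ⌊(22·316+304)/385⌋ = ⌊7572/385⌋ − ⌊7256/385⌋ = 19 − 18 = 1
n=23: ⌊(24·316+304)/385⌋ − ⌊(23·316+304)/385⌋ = ⌊7888/385⌋ − ⌊7572/385⌋ = 20 − 19 = 1
n=24: ⌊(25·316+304)/385⌋ − ⌊(24·316+304)/385⌋ = ⌊8204/385⌋ − ⌊7888/385⌋ = 21 − 20 = 1
n=25: ⌊(26·316+304)/385⌋ − ⌊(25·316+304)/385⌋ = ⌊8520/385⌋ − ⌊8204/385⌋ = 22 − 21 = 1
n=26: ⌊(27·316+304)/385⌋ − ⌊(26·316+304)/385⌋ = ⌊8836/385⌋ − ⌊8520/385⌋ = 22 − 22 = 0
n=27: ⌊(28·316+304)/385⌋ − ⌊(27·316+304)/385⌋ = ⌊9152/385⌋ − ⌊8836/385⌋ = 23 − 22 = 1
n=28: ⌊(29·316+304)/385⌋ − ⌊(28·316+304)/385⌋ = ⌊9468/385⌋ − ⌊9152/385⌋ = 24 − 23 = 1
n=29: ⌊(30·316+304)/385⌋ − ⌊(29·316+304)/385⌋ = ⌊9784/385⌋ − ⌊9468/385⌋ = 25 − 24 = 1
n=30: ⌊(31·316+304)/385⌋ − ⌊(30·316+304)/385⌋ = ⌊10100/385⌋ − ⌊9784/385⌋ = 26 − 25 = 1
n=31: ⌊(32·316+304)/385⌋ − ⌊(31·316+304)/385⌋ = ⌊10416/385⌋ − ⌊10100/385⌋ = 27 − 26 = 1
n=32: ⌊(33·316+304)/385⌋ − ⌊(32·316+304)/385⌋ = ⌊10732/385⌋ − ⌊10416/385⌋ = 27 − 27 = 0
n=33: ⌊(34·316+304)/385⌋ − ⌊(33·316+304)/385⌋ = ⌊11048/385⌋ − ⌊10732/385⌋ = 28 − 27 = 1
n=34: ⌊(35·316+304)/385⌋ − ⌊(34·316+304)/385⌋ = ⌊11364/385⌋ − ⌊11048/385⌋ = 29 − 28 = 1

11110111101111101111101111011111011


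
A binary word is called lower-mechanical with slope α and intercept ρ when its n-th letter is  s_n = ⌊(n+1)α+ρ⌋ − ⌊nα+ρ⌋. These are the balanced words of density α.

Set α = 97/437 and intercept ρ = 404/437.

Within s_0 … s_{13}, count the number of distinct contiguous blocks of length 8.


7

t_n = ⌊(n·97+404)/437⌋ for n = 0 … 14:
  n=0…9: ⌊404/437⌋=0 ⌊501/437⌋=1 ⌊598/437⌋=1 ⌊695/437⌋=1 ⌊792/437⌋=1 ⌊889/437⌋=2 ⌊986/437⌋=2 ⌊1083/437⌋=2 ⌊1180/437⌋=2 ⌊1277/437⌋=2
  n=10…14: ⌊1374/437⌋=3 ⌊1471/437⌋=3 ⌊1568/437⌋=3 ⌊1665/437⌋=3 ⌊1762/437⌋=4
s_n = t_(n+1) − t_n for n = 0 … 13 gives
prefix = 10001000010001
slide a length-8 window over [0..7] … [6..13] (7 windows); first occurrence of each distinct factor:
  [  0..  7] 10001000
  [  1..  8] 00010000
  [  2..  9] 00100001
  [  3.. 10] 01000010
  [  4.. 11] 10000100
  [  5.. 12] 00001000
  [  6.. 13] 00010001
distinct factors: {00001000, 00010000, 00010001, 00100001, 01000010, 10000100, 10001000}
count = 7  (Sturmian bound for length 8 is 9)


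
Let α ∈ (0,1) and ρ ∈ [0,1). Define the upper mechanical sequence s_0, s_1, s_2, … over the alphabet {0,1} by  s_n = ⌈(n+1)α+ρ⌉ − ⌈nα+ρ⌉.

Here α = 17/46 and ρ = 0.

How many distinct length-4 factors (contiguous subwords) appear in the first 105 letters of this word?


5

t_n = ⌈(n·17)/46⌉ for n = 0 … 105:
  n=0…9: ⌈0/46⌉=0 ⌈17/46⌉=1 ⌈34/46⌉=1 ⌈51/46⌉=2 ⌈68/46⌉=2 ⌈85/46⌉=2 ⌈102/46⌉=3 ⌈119/46⌉=3 ⌈136/46⌉=3 ⌈153/46⌉=4
  n=10…19: ⌈170/46⌉=4 ⌈187/46⌉=5 ⌈204/46⌉=5 ⌈221/46⌉=5 ⌈238/46⌉=6 ⌈255/46⌉=6 ⌈272/46⌉=6 ⌈289/46⌉=7 ⌈306/46⌉=7 ⌈323/46⌉=8
  n=20…29: ⌈340/46⌉=8 ⌈357/46⌉=8 ⌈374/46⌉=9 ⌈391/46⌉=9 ⌈408/46⌉=9 ⌈425/46⌉=10 ⌈442/46⌉=10 ⌈459/46⌉=10 ⌈476/46⌉=11 ⌈493/46⌉=11
  n=30…39: ⌈510/46⌉=12 ⌈527/46⌉=12 ⌈544/46⌉=12 ⌈561/46⌉=13 ⌈578/46⌉=13 ⌈595/46⌉=13 ⌈612/46⌉=14 ⌈629/46⌉=14 ⌈646/46⌉=15 ⌈663/46⌉=15
  n=40…49: ⌈680/46⌉=15 ⌈697/46⌉=16 ⌈714/46⌉=16 ⌈731/46⌉=16 ⌈748/46⌉=17 ⌈765/46⌉=17 ⌈782/46⌉=17 ⌈799/46⌉=18 ⌈816/46⌉=18 ⌈833/46⌉=19
  n=50…59: ⌈850/46⌉=19 ⌈867/46⌉=19 ⌈884/46⌉=20 ⌈901/46⌉=20 ⌈918/46⌉=20 ⌈935/46⌉=21 ⌈952/46⌉=21 ⌈969/46⌉=22 ⌈986/46⌉=22 ⌈1003/46⌉=22
  n=60…69: ⌈1020/46⌉=23 ⌈1037/46⌉=23 ⌈1054/46⌉=23 ⌈1071/46⌉=24 ⌈1088/46⌉=24 ⌈1105/46⌉=25 ⌈1122/46⌉=25 ⌈1139/46⌉=25 ⌈1156/46⌉=26 ⌈1173/46⌉=26
  n=70…79: ⌈1190/46⌉=26 ⌈1207/46⌉=27 ⌈1224/46⌉=27 ⌈1241/46⌉=27 ⌈1258/46⌉=28 ⌈1275/46⌉=28 ⌈1292/46⌉=29 ⌈1309/46⌉=29 ⌈1326/46⌉=29 ⌈1343/46⌉=30
  n=80…89: ⌈1360/46⌉=30 ⌈1377/46⌉=30 ⌈1394/46⌉=31 ⌈1411/46⌉=31 ⌈1428/46⌉=32 ⌈1445/46⌉=32 ⌈1462/46⌉=32 ⌈1479/46⌉=33 ⌈1496/46⌉=33 ⌈1513/46⌉=33
  n=90…99: ⌈1530/46⌉=34 ⌈1547/46⌉=34 ⌈1564/46⌉=34 ⌈1581/46⌉=35 ⌈1598/46⌉=35 ⌈1615/46⌉=36 ⌈1632/46⌉=36 ⌈1649/46⌉=36 ⌈1666/46⌉=37 ⌈1683/46⌉=37
  n=100…105: ⌈1700/46⌉=37 ⌈1717/46⌉=38 ⌈1734/46⌉=38 ⌈1751/46⌉=39 ⌈1768/46⌉=39 ⌈1785/46⌉=39
s_n = t_(n+1) − t_n for n = 0 … 104 gives
prefix = 101001001010010010100100100101001001010010010010100100101001001010010010010100100101001001001010010010100
slide a length-4 window over [0..3] … [101..104] (102 windows); first occurrence of each distinct factor:
  [  0..  3] 1010
  [  1..  4] 0100
  [  2..  5] 1001
  [  3..  6] 0010
  [  7.. 10] 0101
  (the other 97 windows repeat one of these)
distinct factors: {0010, 0100, 0101, 1001, 1010}
count = 5  (Sturmian bound for length 4 is 5)


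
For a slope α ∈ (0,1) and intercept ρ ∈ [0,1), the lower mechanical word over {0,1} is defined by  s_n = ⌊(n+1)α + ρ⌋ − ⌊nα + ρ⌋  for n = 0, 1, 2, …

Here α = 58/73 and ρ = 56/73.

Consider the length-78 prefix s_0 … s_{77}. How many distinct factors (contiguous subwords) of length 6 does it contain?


7

t_n = ⌊(n·58+56)/73⌋ for n = 0 … 78:
  n=0…9: ⌊56/73⌋=0 ⌊114/73⌋=1 ⌊172/73⌋=2 ⌊230/73⌋=3 ⌊288/73⌋=3 ⌊346/73⌋=4 ⌊404/73⌋=5 ⌊462/73⌋=6 ⌊520/73⌋=7 ⌊578/73⌋=7
  n=10…19: ⌊636/73⌋=8 ⌊694/73⌋=9 ⌊752/73⌋=10 ⌊810/73⌋=11 ⌊868/73⌋=11 ⌊926/73⌋=12 ⌊984/73⌋=13 ⌊1042/73⌋=14 ⌊1100/73⌋=15 ⌊1158/73⌋=15
  n=20…29: ⌊1216/73⌋=16 ⌊1274/73⌋=17 ⌊1332/73⌋=18 ⌊1390/73⌋=19 ⌊1448/73⌋=19 ⌊1506/73⌋=20 ⌊1564/73⌋=21 ⌊1622/73⌋=22 ⌊1680/73⌋=23 ⌊1738/73⌋=23
  n=30…39: ⌊1796/73⌋=24 ⌊1854/73⌋=25 ⌊1912/73⌋=26 ⌊1970/73⌋=26 ⌊2028/73⌋=27 ⌊2086/73⌋=28 ⌊2144/73⌋=29 ⌊2202/73⌋=30 ⌊2260/73⌋=30 ⌊2318/73⌋=31
  n=40…49: ⌊2376/73⌋=32 ⌊2434/73⌋=33 ⌊2492/73⌋=34 ⌊2550/73⌋=34 ⌊2608/73⌋=35 ⌊2666/73⌋=36 ⌊2724/73⌋=37 ⌊2782/73⌋=38 ⌊2840/73⌋=38 ⌊2898/73⌋=39
  n=50…59: ⌊2956/73⌋=40 ⌊3014/73⌋=41 ⌊3072/73⌋=42 ⌊3130/73⌋=42 ⌊3188/73⌋=43 ⌊3246/73⌋=44 ⌊3304/73⌋=45 ⌊3362/73⌋=46 ⌊3420/73⌋=46 ⌊3478/73⌋=47
  n=60…69: ⌊3536/73⌋=48 ⌊3594/73⌋=49 ⌊3652/73⌋=50 ⌊3710/73⌋=50 ⌊3768/73⌋=51 ⌊3826/73⌋=52 ⌊3884/73⌋=53 ⌊3942/73⌋=54 ⌊4000/73⌋=54 ⌊4058/73⌋=55
  n=70…78: ⌊4116/73⌋=56 ⌊4174/73⌋=57 ⌊4232/73⌋=57 ⌊4290/73⌋=58 ⌊4348/73⌋=59 ⌊4406/73⌋=60 ⌊4464/73⌋=61 ⌊4522/73⌋=61 ⌊4580/73⌋=62
s_n = t_(n+1) − t_n for n = 0 … 77 gives
prefix = 111011110111101111011110111101110111101111011110111101111011110111101110111101
slide a length-6 window over [0..5] … [72..77] (73 windows); first occurrence of each distinct factor:
  [  0..  5] 111011
  [  1..  6] 110111
  [  2..  7] 101111
  [  3..  8] 011110
  [  4..  9] 111101
  [ 27.. 32] 101110
  [ 28.. 33] 011101
  (the other 66 windows repeat one of these)
distinct factors: {011101, 011110, 101110, 101111, 110111, 111011, 111101}
count = 7  (Sturmian bound for length 6 is 7)


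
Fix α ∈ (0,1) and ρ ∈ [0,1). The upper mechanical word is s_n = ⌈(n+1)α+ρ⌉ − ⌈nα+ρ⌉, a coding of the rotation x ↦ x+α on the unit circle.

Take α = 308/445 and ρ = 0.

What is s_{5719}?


(n+1)α + ρ = (5720·308) / 445 = 1761760/445
nα + ρ     = (5719·308) / 445 = 1761452/445
⌈1761760/445⌉ = 3960,  ⌈1761452/445⌉ = 3959
s_{5719} = 3960 − 3959 = 1

1


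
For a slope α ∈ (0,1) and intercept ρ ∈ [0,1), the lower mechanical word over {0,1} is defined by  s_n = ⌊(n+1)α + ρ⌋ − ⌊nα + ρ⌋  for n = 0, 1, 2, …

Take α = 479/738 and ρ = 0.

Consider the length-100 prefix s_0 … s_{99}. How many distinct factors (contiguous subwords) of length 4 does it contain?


t_n = ⌊(n·479)/738⌋ for n = 0 … 100:
  n=0…9: ⌊0/738⌋=0 ⌊479/738⌋=0 ⌊958/738⌋=1 ⌊1437/738⌋=1 ⌊1916/738⌋=2 ⌊2395/738⌋=3 ⌊2874/738⌋=3 ⌊3353/738⌋=4 ⌊3832/738⌋=5 ⌊4311/738⌋=5
  n=10…19: ⌊4790/738⌋=6 ⌊5269/738⌋=7 ⌊5748/738⌋=7 ⌊6227/738⌋=8 ⌊6706/738⌋=9 ⌊7185/738⌋=9 ⌊7664/738⌋=10 ⌊8143/738⌋=11 ⌊8622/738⌋=11 ⌊9101/738⌋=12
  n=20…29: ⌊9580/738⌋=12 ⌊10059/738⌋=13 ⌊10538/738⌋=14 ⌊11017/738⌋=14 ⌊11496/738⌋=15 ⌊11975/738⌋=16 ⌊12454/738⌋=16 ⌊12933/738⌋=17 ⌊13412/738⌋=18 ⌊13891/738⌋=18
  n=30…39: ⌊14370/738⌋=19 ⌊14849/738⌋=20 ⌊15328/738⌋=20 ⌊15807/738⌋=21 ⌊16286/738⌋=22 ⌊16765/738⌋=22 ⌊17244/738⌋=23 ⌊17723/738⌋=24 ⌊18202/738⌋=24 ⌊18681/738⌋=25
  n=40…49: ⌊19160/738⌋=25 ⌊19639/738⌋=26 ⌊20118/738⌋=27 ⌊20597/738⌋=27 ⌊21076/738⌋=28 ⌊21555/738⌋=29 ⌊22034/738⌋=29 ⌊22513/738⌋=30 ⌊22992/738⌋=31 ⌊23471/738⌋=31
  n=50…59: ⌊23950/738⌋=32 ⌊24429/738⌋=33 ⌊24908/738⌋=33 ⌊25387/738⌋=34 ⌊25866/738⌋=35 ⌊26345/738⌋=35 ⌊26824/738⌋=36 ⌊27303/738⌋=36 ⌊27782/738⌋=37 ⌊28261/738⌋=38
  n=60…69: ⌊28740/738⌋=38 ⌊29219/738⌋=39 ⌊29698/738⌋=40 ⌊30177/738⌋=40 ⌊30656/738⌋=41 ⌊31135/738⌋=42 ⌊31614/738⌋=42 ⌊32093/738⌋=43 ⌊32572/738⌋=44 ⌊33051/738⌋=44
  n=70…79: ⌊33530/738⌋=45 ⌊34009/738⌋=46 ⌊34488/738⌋=46 ⌊34967/738⌋=47 ⌊35446/738⌋=48 ⌊35925/738⌋=48 ⌊36404/738⌋=49 ⌊36883/738⌋=49 ⌊37362/738⌋=50 ⌊37841/738⌋=51
  n=80…89: ⌊38320/738⌋=51 ⌊38799/738⌋=52 ⌊39278/738⌋=53 ⌊39757/738⌋=53 ⌊40236/738⌋=54 ⌊40715/738⌋=55 ⌊41194/738⌋=55 ⌊41673/738⌋=56 ⌊42152/738⌋=57 ⌊42631/738⌋=57
  n=90…99: ⌊43110/738⌋=58 ⌊43589/738⌋=59 ⌊44068/738⌋=59 ⌊44547/738⌋=60 ⌊45026/738⌋=61 ⌊45505/738⌋=61 ⌊45984/738⌋=62 ⌊46463/738⌋=62 ⌊46942/738⌋=63 ⌊47421/738⌋=64
  n=100: ⌊47900/738⌋=64
s_n = t_(n+1) − t_n for n = 0 … 99 gives
prefix = 0101101101101101101011011011011011011010110110110110110101101101101101101101011011011011011011010110
slide a length-4 window over [0..3] … [96..99] (97 windows); first occurrence of each distinct factor:
  [  0..  3] 0101
  [  1..  4] 1011
  [  2..  5] 0110
  [  3..  6] 1101
  [ 16.. 19] 1010
  (the other 92 windows repeat one of these)
distinct factors: {0101, 0110, 1010, 1011, 1101}
count = 5  (Sturmian bound for length 4 is 5)

5


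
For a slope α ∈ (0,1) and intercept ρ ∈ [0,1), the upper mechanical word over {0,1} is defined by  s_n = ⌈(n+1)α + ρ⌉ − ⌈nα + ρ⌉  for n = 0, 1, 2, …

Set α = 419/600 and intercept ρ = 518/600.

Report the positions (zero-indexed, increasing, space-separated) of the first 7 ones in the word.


0 1 3 4 5 7 8

n=0: ⌈937/600⌉−⌈518/600⌉ = 2−1 = 1  ← one
n=1: ⌈1356/600⌉−⌈937/600⌉ = 3−2 = 1  ← one
n=2: ⌈1775/600⌉−⌈1356/600⌉ = 3−3 = 0
n=3: ⌈2194/600⌉−⌈1775/600⌉ = 4−3 = 1  ← one
n=4: ⌈2613/600⌉−⌈2194/600⌉ = 5−4 = 1  ← one
n=5: ⌈3032/600⌉−⌈2613/600⌉ = 6−5 = 1  ← one
n=6: ⌈3451/600⌉−⌈3032/600⌉ = 6−6 = 0
n=7: ⌈3870/600⌉−⌈3451/600⌉ = 7−6 = 1  ← one
n=8: ⌈4289/600⌉−⌈3870/600⌉ = 8−7 = 1  ← one
positions of the first 7 ones: 0 1 3 4 5 7 8


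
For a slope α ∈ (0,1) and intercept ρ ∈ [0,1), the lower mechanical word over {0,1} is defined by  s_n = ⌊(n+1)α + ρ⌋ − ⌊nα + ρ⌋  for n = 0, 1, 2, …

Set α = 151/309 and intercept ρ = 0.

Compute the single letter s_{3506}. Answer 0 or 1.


(n+1)α + ρ = (3507·151) / 309 = 529557/309
nα + ρ     = (3506·151) / 309 = 529406/309
⌊529557/309⌋ = 1713,  ⌊529406/309⌋ = 1713
s_{3506} = 1713 − 1713 = 0

0


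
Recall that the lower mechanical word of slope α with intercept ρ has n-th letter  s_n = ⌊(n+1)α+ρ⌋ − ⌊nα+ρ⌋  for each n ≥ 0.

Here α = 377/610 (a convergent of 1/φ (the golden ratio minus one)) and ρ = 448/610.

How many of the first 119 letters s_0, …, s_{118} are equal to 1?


#1s = Σ_{n=0}^{118} s_n = Σ_{n=0}^{118} (⌊(n+1)α+ρ⌋ − ⌊nα+ρ⌋)
the sum telescopes: every ⌊nα+ρ⌋ with 0 < n < 119 appears once with + and once with −, leaving ⌊119α+ρ⌋ − ⌊0·α+ρ⌋
119α + ρ = (119·377 + 448) / 610 = 45311/610
ρ = 448/610
⌊45311/610⌋ = 74,  ⌊448/610⌋ = 0
#1s = 74 − 0 = 74

74


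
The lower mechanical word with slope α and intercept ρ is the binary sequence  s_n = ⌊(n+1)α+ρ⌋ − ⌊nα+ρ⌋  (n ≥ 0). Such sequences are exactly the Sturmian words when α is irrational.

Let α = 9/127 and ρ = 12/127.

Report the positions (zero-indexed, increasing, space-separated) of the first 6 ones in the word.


n=0: ⌊21/127⌋−⌊12/127⌋ = 0−0 = 0
n=1: ⌊30/127⌋−⌊21/127⌋ = 0−0 = 0
  …
n=12: ⌊129/127⌋−⌊120/127⌋ = 1−0 = 1  ← one
n=13: ⌊138/127⌋−⌊129/127⌋ = 1−1 = 0
n=14: ⌊147/127⌋−⌊138/127⌋ = 1−1 = 0
  …
n=26: ⌊255/127⌋−⌊246/127⌋ = 2−1 = 1  ← one
n=27: ⌊264/127⌋−⌊255/127⌋ = 2−2 = 0
n=28: ⌊273/127⌋−⌊264/127⌋ = 2−2 = 0
  …
n=40: ⌊381/127⌋−⌊372/127⌋ = 3−2 = 1  ← one
n=41: ⌊390/127⌋−⌊381/127⌋ = 3−3 = 0
n=42: ⌊399/127⌋−⌊390/127⌋ = 3−3 = 0
  …
n=55: ⌊516/127⌋−⌊507/127⌋ = 4−3 = 1  ← one
n=56: ⌊525/127⌋−⌊516/127⌋ = 4−4 = 0
n=57: ⌊534/127⌋−⌊525/127⌋ = 4−4 = 0
  …
n=69: ⌊642/127⌋−⌊633/127⌋ = 5−4 = 1  ← one
n=70: ⌊651/127⌋−⌊642/127⌋ = 5−5 = 0
n=71: ⌊660/127⌋−⌊651/127⌋ = 5−5 = 0
  …
n=83: ⌊768/127⌋−⌊759/127⌋ = 6−5 = 1  ← one
positions of the first 6 ones: 12 26 40 55 69 83

12 26 40 55 69 83


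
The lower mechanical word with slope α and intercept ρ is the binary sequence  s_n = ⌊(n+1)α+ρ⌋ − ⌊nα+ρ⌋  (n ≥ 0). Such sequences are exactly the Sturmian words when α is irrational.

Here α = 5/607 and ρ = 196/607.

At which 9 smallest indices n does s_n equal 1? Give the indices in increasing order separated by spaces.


82 203 324 446 567 689 810 931 1053

n=0: ⌊201/607⌋−⌊196/607⌋ = 0−0 = 0
n=1: ⌊206/607⌋−⌊201/607⌋ = 0−0 = 0
  …
n=82: ⌊611/607⌋−⌊606/607⌋ = 1−0 = 1  ← one
n=83: ⌊616/607⌋−⌊611/607⌋ = 1−1 = 0
n=84: ⌊621/607⌋−⌊616/607⌋ = 1−1 = 0
  …
n=203: ⌊1216/607⌋−⌊1211/607⌋ = 2−1 = 1  ← one
n=204: ⌊1221/607⌋−⌊1216/607⌋ = 2−2 = 0
n=205: ⌊1226/607⌋−⌊1221/607⌋ = 2−2 = 0
  …
n=324: ⌊1821/607⌋−⌊1816/607⌋ = 3−2 = 1  ← one
n=325: ⌊1826/607⌋−⌊1821/607⌋ = 3−3 = 0
n=326: ⌊1831/607⌋−⌊1826/607⌋ = 3−3 = 0
  …
n=446: ⌊2431/607⌋−⌊2426/607⌋ = 4−3 = 1  ← one
n=447: ⌊2436/607⌋−⌊2431/607⌋ = 4−4 = 0
n=448: ⌊2441/607⌋−⌊2436/607⌋ = 4−4 = 0
  …
n=567: ⌊3036/607⌋−⌊3031/607⌋ = 5−4 = 1  ← one
n=568: ⌊3041/607⌋−⌊3036/607⌋ = 5−5 = 0
n=569: ⌊3046/607⌋−⌊3041/607⌋ = 5−5 = 0
  …
n=689: ⌊3646/607⌋−⌊3641/607⌋ = 6−5 = 1  ← one
n=690: ⌊3651/607⌋−⌊3646/607⌋ = 6−6 = 0
n=691: ⌊3656/607⌋−⌊3651/607⌋ = 6−6 = 0
  …
n=810: ⌊4251/607⌋−⌊4246/607⌋ = 7−6 = 1  ← one
n=811: ⌊4256/607⌋−⌊4251/607⌋ = 7−7 = 0
n=812: ⌊4261/607⌋−⌊4256/607⌋ = 7−7 = 0
  …
n=931: ⌊4856/607⌋−⌊4851/607⌋ = 8−7 = 1  ← one
n=932: ⌊4861/607⌋−⌊4856/607⌋ = 8−8 = 0
n=933: ⌊4866/607⌋−⌊4861/607⌋ = 8−8 = 0
  …
n=1053: ⌊5466/607⌋−⌊5461/607⌋ = 9−8 = 1  ← one
positions of the first 9 ones: 82 203 324 446 567 689 810 931 1053


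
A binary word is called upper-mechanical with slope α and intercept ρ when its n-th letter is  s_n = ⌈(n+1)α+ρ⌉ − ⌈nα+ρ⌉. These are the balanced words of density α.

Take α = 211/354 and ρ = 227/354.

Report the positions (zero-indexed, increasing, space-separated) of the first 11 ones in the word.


n=0: ⌈438/354⌉−⌈227/354⌉ = 2−1 = 1  ← one
n=1: ⌈649/354⌉−⌈438/354⌉ = 2−2 = 0
n=2: ⌈860/354⌉−⌈649/354⌉ = 3−2 = 1  ← one
n=3: ⌈1071/354⌉−⌈860/354⌉ = 4−3 = 1  ← one
n=4: ⌈1282/354⌉−⌈1071/354⌉ = 4−4 = 0
n=5: ⌈1493/354⌉−⌈1282/354⌉ = 5−4 = 1  ← one
n=6: ⌈1704/354⌉−⌈1493/354⌉ = 5−5 = 0
n=7: ⌈1915/354⌉−⌈1704/354⌉ = 6−5 = 1  ← one
n=8: ⌈2126/354⌉−⌈1915/354⌉ = 7−6 = 1  ← one
n=9: ⌈2337/354⌉−⌈2126/354⌉ = 7−7 = 0
n=10: ⌈2548/354⌉−⌈2337/354⌉ = 8−7 = 1  ← one
n=11: ⌈2759/354⌉−⌈2548/354⌉ = 8−8 = 0
n=12: ⌈2970/354⌉−⌈2759/354⌉ = 9−8 = 1  ← one
n=13: ⌈3181/354⌉−⌈2970/354⌉ = 9−9 = 0
n=14: ⌈3392/354⌉−⌈3181/354⌉ = 10−9 = 1  ← one
n=15: ⌈3603/354⌉−⌈3392/354⌉ = 11−10 = 1  ← one
n=16: ⌈3814/354⌉−⌈3603/354⌉ = 11−11 = 0
n=17: ⌈4025/354⌉−⌈3814/354⌉ = 12−11 = 1  ← one
positions of the first 11 ones: 0 2 3 5 7 8 10 12 14 15 17

0 2 3 5 7 8 10 12 14 15 17


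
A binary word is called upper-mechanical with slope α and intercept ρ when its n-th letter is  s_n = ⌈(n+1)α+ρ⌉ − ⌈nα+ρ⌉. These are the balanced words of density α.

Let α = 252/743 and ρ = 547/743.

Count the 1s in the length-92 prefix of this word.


31

#1s = Σ_{n=0}^{91} s_n = Σ_{n=0}^{91} (⌈(n+1)α+ρ⌉ − ⌈nα+ρ⌉)
the sum telescopes: every ⌈nα+ρ⌉ with 0 < n < 92 appears once with + and once with −, leaving ⌈92α+ρ⌉ − ⌈0·α+ρ⌉
92α + ρ = (92·252 + 547) / 743 = 23731/743
ρ = 547/743
⌈23731/743⌉ = 32,  ⌈547/743⌉ = 1
#1s = 32 − 1 = 31


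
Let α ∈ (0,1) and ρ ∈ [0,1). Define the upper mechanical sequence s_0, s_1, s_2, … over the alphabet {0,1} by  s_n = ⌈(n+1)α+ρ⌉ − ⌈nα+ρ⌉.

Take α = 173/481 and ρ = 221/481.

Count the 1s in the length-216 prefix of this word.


#1s = Σ_{n=0}^{215} s_n = Σ_{n=0}^{215} (⌈(n+1)α+ρ⌉ − ⌈nα+ρ⌉)
the sum telescopes: every ⌈nα+ρ⌉ with 0 < n < 216 appears once with + and once with −, leaving ⌈216α+ρ⌉ − ⌈0·α+ρ⌉
216α + ρ = (216·173 + 221) / 481 = 37589/481
ρ = 221/481
⌈37589/481⌉ = 79,  ⌈221/481⌉ = 1
#1s = 79 − 1 = 78

78


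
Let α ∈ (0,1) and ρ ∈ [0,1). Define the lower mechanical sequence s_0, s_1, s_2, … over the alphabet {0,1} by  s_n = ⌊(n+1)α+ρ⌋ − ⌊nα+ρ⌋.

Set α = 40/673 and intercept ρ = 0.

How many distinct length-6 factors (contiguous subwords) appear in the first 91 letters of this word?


7

t_n = ⌊(n·40)/673⌋ for n = 0 … 91:
  n=0…9: ⌊0/673⌋=0 ⌊40/673⌋=0 ⌊80/673⌋=0 ⌊120/673⌋=0 ⌊160/673⌋=0 ⌊200/673⌋=0 ⌊240/673⌋=0 ⌊280/673⌋=0 ⌊320/673⌋=0 ⌊360/673⌋=0
  n=10…19: ⌊400/673⌋=0 ⌊440/673⌋=0 ⌊480/673⌋=0 ⌊520/673⌋=0 ⌊560/673⌋=0 ⌊600/673⌋=0 ⌊640/673⌋=0 ⌊680/673⌋=1 ⌊720/673⌋=1 ⌊760/673⌋=1
  n=20…29: ⌊800/673⌋=1 ⌊840/673⌋=1 ⌊880/673⌋=1 ⌊920/673⌋=1 ⌊960/673⌋=1 ⌊1000/673⌋=1 ⌊1040/673⌋=1 ⌊1080/673⌋=1 ⌊1120/673⌋=1 ⌊1160/673⌋=1
  n=30…39: ⌊1200/673⌋=1 ⌊1240/673⌋=1 ⌊1280/673⌋=1 ⌊1320/673⌋=1 ⌊1360/673⌋=2 ⌊1400/673⌋=2 ⌊1440/673⌋=2 ⌊1480/673⌋=2 ⌊1520/673⌋=2 ⌊1560/673⌋=2
  n=40…49: ⌊1600/673⌋=2 ⌊1640/673⌋=2 ⌊1680/673⌋=2 ⌊1720/673⌋=2 ⌊1760/673⌋=2 ⌊1800/673⌋=2 ⌊1840/673⌋=2 ⌊1880/673⌋=2 ⌊1920/673⌋=2 ⌊1960/673⌋=2
  n=50…59: ⌊2000/673⌋=2 ⌊2040/673⌋=3 ⌊2080/673⌋=3 ⌊2120/673⌋=3 ⌊2160/673⌋=3 ⌊2200/673⌋=3 ⌊2240/673⌋=3 ⌊2280/673⌋=3 ⌊2320/673⌋=3 ⌊2360/673⌋=3
  n=60…69: ⌊2400/673⌋=3 ⌊2440/673⌋=3 ⌊2480/673⌋=3 ⌊2520/673⌋=3 ⌊2560/673⌋=3 ⌊2600/673⌋=3 ⌊2640/673⌋=3 ⌊2680/673⌋=3 ⌊2720/673⌋=4 ⌊2760/673⌋=4
  n=70…79: ⌊2800/673⌋=4 ⌊2840/673⌋=4 ⌊2880/673⌋=4 ⌊2920/673⌋=4 ⌊2960/673⌋=4 ⌊3000/673⌋=4 ⌊3040/673⌋=4 ⌊3080/673⌋=4 ⌊3120/673⌋=4 ⌊3160/673⌋=4
  n=80…89: ⌊3200/673⌋=4 ⌊3240/673⌋=4 ⌊3280/673⌋=4 ⌊3320/673⌋=4 ⌊3360/673⌋=4 ⌊3400/673⌋=5 ⌊3440/673⌋=5 ⌊3480/673⌋=5 ⌊3520/673⌋=5 ⌊3560/673⌋=5
  n=90…91: ⌊3600/673⌋=5 ⌊3640/673⌋=5
s_n = t_(n+1) − t_n for n = 0 … 90 gives
prefix = 0000000000000000100000000000000001000000000000000010000000000000000100000000000000001000000
slide a length-6 window over [0..5] … [85..90] (86 windows); first occurrence of each distinct factor:
  [  0..  5] 000000
  [ 11.. 16] 000001
  [ 12.. 17] 000010
  [ 13.. 18] 000100
  [ 14.. 19] 001000
  [ 15.. 20] 010000
  [ 16.. 21] 100000
  (the other 79 windows repeat one of these)
distinct factors: {000000, 000001, 000010, 000100, 001000, 010000, 100000}
count = 7  (Sturmian bound for length 6 is 7)


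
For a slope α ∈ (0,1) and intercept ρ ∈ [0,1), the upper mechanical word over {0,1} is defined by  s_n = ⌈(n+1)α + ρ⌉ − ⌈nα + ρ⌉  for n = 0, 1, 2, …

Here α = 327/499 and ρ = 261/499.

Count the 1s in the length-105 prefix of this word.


#1s = Σ_{n=0}^{104} s_n = Σ_{n=0}^{104} (⌈(n+1)α+ρ⌉ − ⌈nα+ρ⌉)
the sum telescopes: every ⌈nα+ρ⌉ with 0 < n < 105 appears once with + and once with −, leaving ⌈105α+ρ⌉ − ⌈0·α+ρ⌉
105α + ρ = (105·327 + 261) / 499 = 34596/499
ρ = 261/499
⌈34596/499⌉ = 70,  ⌈261/499⌉ = 1
#1s = 70 − 1 = 69

69


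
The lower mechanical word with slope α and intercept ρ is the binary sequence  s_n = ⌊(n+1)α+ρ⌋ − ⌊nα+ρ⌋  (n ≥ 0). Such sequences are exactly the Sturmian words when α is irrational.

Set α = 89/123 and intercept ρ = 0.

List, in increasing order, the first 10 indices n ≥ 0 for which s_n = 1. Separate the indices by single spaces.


1 2 4 5 6 8 9 11 12 13

n=0: ⌊89/123⌋−⌊0/123⌋ = 0−0 = 0
n=1: ⌊178/123⌋−⌊89/123⌋ = 1−0 = 1  ← one
n=2: ⌊267/123⌋−⌊178/123⌋ = 2−1 = 1  ← one
n=3: ⌊356/123⌋−⌊267/123⌋ = 2−2 = 0
n=4: ⌊445/123⌋−⌊356/123⌋ = 3−2 = 1  ← one
n=5: ⌊534/123⌋−⌊445/123⌋ = 4−3 = 1  ← one
n=6: ⌊623/123⌋−⌊534/123⌋ = 5−4 = 1  ← one
n=7: ⌊712/123⌋−⌊623/123⌋ = 5−5 = 0
n=8: ⌊801/123⌋−⌊712/123⌋ = 6−5 = 1  ← one
n=9: ⌊890/123⌋−⌊801/123⌋ = 7−6 = 1  ← one
n=10: ⌊979/123⌋−⌊890/123⌋ = 7−7 = 0
n=11: ⌊1068/123⌋−⌊979/123⌋ = 8−7 = 1  ← one
n=12: ⌊1157/123⌋−⌊1068/123⌋ = 9−8 = 1  ← one
n=13: ⌊1246/123⌋−⌊1157/123⌋ = 10−9 = 1  ← one
positions of the first 10 ones: 1 2 4 5 6 8 9 11 12 13


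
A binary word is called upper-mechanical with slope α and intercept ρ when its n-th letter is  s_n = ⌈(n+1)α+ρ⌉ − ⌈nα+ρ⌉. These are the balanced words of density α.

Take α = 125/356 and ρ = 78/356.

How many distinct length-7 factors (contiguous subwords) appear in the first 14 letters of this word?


8

t_n = ⌈(n·125+78)/356⌉ for n = 0 … 14:
  n=0…9: ⌈78/356⌉=1 ⌈203/356⌉=1 ⌈328/356⌉=1 ⌈453/356⌉=2 ⌈578/356⌉=2 ⌈703/356⌉=2 ⌈828/356⌉=3 ⌈953/356⌉=3 ⌈1078/356⌉=4 ⌈1203/356⌉=4
  n=10…14: ⌈1328/356⌉=4 ⌈1453/356⌉=5 ⌈1578/356⌉=5 ⌈1703/356⌉=5 ⌈1828/356⌉=6
s_n = t_(n+1) − t_n for n = 0 … 13 gives
prefix = 00100101001001
slide a length-7 window over [0..6] … [7..13] (8 windows); first occurrence of each distinct factor:
  [  0..  6] 0010010
  [  1..  7] 0100101
  [  2..  8] 1001010
  [  3..  9] 0010100
  [  4.. 10] 0101001
  [  5.. 11] 1010010
  [  6.. 12] 0100100
  [  7.. 13] 1001001
distinct factors: {0010010, 0010100, 0100100, 0100101, 0101001, 1001001, 1001010, 1010010}
count = 8  (Sturmian bound for length 7 is 8)


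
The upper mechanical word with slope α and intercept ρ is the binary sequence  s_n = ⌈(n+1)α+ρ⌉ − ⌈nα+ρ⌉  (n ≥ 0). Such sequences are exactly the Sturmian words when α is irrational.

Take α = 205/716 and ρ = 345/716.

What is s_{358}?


(n+1)α + ρ = (359·205 + 345) / 716 = 73940/716
nα + ρ     = (358·205 + 345) / 716 = 73735/716
⌈73940/716⌉ = 104,  ⌈73735/716⌉ = 103
s_{358} = 104 − 103 = 1

1


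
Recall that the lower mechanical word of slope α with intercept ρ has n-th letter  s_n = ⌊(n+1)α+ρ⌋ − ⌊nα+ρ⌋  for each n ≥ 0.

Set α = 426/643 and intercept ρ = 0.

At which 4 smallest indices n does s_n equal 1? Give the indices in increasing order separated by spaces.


n=0: ⌊426/643⌋−⌊0/643⌋ = 0−0 = 0
n=1: ⌊852/643⌋−⌊426/643⌋ = 1−0 = 1  ← one
n=2: ⌊1278/643⌋−⌊852/643⌋ = 1−1 = 0
n=3: ⌊1704/643⌋−⌊1278/643⌋ = 2−1 = 1  ← one
n=4: ⌊2130/643⌋−⌊1704/643⌋ = 3−2 = 1  ← one
n=5: ⌊2556/643⌋−⌊2130/643⌋ = 3−3 = 0
n=6: ⌊2982/643⌋−⌊2556/643⌋ = 4−3 = 1  ← one
positions of the first 4 ones: 1 3 4 6

1 3 4 6


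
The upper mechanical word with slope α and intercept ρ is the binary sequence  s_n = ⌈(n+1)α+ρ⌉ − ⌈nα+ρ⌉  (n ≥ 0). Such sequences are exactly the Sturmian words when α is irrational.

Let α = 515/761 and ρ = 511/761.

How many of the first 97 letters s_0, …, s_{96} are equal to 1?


66

#1s = Σ_{n=0}^{96} s_n = Σ_{n=0}^{96} (⌈(n+1)α+ρ⌉ − ⌈nα+ρ⌉)
the sum telescopes: every ⌈nα+ρ⌉ with 0 < n < 97 appears once with + and once with −, leaving ⌈97α+ρ⌉ − ⌈0·α+ρ⌉
97α + ρ = (97·515 + 511) / 761 = 50466/761
ρ = 511/761
⌈50466/761⌉ = 67,  ⌈511/761⌉ = 1
#1s = 67 − 1 = 66
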